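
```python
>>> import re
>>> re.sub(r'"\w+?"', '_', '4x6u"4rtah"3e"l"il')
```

'4x6u_3e_il'

`sub` substitutes '_' at each match site.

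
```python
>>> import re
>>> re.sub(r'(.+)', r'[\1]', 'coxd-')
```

Each match is replaced using the text its own group 1 captured.

'[coxd-]'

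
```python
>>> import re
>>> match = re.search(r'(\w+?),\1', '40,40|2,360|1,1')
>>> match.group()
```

'40,40'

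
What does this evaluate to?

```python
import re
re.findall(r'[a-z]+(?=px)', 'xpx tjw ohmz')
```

Because the assertion is zero-width, the text it checks is not consumed and won't appear in the result.
With no groups in the pattern, `findall` gives back each whole match — 1 here.

['x']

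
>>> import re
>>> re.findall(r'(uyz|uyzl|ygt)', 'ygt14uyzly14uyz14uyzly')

`|` is ordered: at each position the engine commits to the first alternative that works.
Walking the string: at [0:3] match 'ygt', group 1 = 'ygt'; at [5:8] match 'uyz', group 1 = 'uyz'; at [12:15] match 'uyz', group 1 = 'uyz'; at [17:20] match 'uyz', group 1 = 'uyz'.
With a single group, `findall` returns only what that group captured — 4 items.

['ygt', 'uyz', 'uyz', 'uyz']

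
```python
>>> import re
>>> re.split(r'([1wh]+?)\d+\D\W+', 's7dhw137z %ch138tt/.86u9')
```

['s7d', 'hw', 'ch138tt/.86u9']

The pattern matches one or more of one of [1wh] (lazy) (captured); then one or more of a digit, then a non-digit; then one or more of a non-word character.
Lazy quantifiers expand one character at a time until the remainder of the pattern can match.
Matches to split on: at [3:11] → 'hw137z %'.
The group in the pattern means `split` returns the separators' captures alongside the pieces.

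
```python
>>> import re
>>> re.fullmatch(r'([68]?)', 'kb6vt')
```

None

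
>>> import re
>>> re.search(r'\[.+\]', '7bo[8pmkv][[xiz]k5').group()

'[8pmkv][[xiz]'

`re.search` scans for the first position where the pattern succeeds.
The match spans [3:16] → '[8pmkv][[xiz]'.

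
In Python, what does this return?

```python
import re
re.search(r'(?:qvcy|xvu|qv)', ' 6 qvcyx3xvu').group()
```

'qvcy'

Branches in `(...|...)` are attempted left-to-right; the first branch that allows the whole pattern to succeed is taken.
Unlike `match`, `search` isn't anchored — it looks for the pattern anywhere in the string.
The match spans [3:7] → 'qvcy'.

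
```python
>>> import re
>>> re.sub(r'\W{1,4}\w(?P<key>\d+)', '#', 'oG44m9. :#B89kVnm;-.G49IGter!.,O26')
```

'oG44m9#kVnm#IGter#'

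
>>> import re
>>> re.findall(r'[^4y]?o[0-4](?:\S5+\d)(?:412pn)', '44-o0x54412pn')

['-o0x54412pn']

The pattern matches optionally any character except [4y], then a literal 'o', then a character in [0-4]; then a non-whitespace character, then one or more of the literal '5', then a digit (non-capturing group); then the literal '412', then the literal 'pn' (non-capturing group).
Matches: at [2:13] → '-o0x54412pn'.
`findall` yields the raw match text (1 of them) because the pattern has no groups.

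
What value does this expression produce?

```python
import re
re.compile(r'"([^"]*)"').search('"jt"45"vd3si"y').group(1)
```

'jt'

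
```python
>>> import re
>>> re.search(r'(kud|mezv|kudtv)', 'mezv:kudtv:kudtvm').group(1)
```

'mezv'

The match spans [0:4] → 'mezv'.
Captured: group 1 = 'mezv'.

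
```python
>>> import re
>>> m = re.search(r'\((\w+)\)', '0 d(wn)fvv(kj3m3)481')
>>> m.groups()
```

The match spans [3:7] → '(wn)'.
Captured: group 1 = 'wn'.

('wn',)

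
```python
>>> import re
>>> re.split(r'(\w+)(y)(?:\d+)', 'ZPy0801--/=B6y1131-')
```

Pattern: one or more of a word character (captured); then a literal 'y' (captured); then one or more of a digit (non-capturing group).
Matches to split on: at [0:7] → 'ZPy0801'; at [11:18] → 'B6y1131'.
With a capturing group present, the delimiter's captured portion is kept in the result list.

['', 'ZP', 'y', '--/=', 'B6', 'y', '-']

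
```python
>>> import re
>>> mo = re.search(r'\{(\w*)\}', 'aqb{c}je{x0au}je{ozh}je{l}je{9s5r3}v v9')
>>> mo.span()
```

(3, 6)

The match spans [3:6] → '{c}'.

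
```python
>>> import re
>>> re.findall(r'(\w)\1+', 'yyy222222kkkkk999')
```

['y', '2', 'k', '9']

`\1` is not a pattern — it's the concrete string captured by group 1, re-applied verbatim.
Matches: at [0:3] match 'yyy', group 1 = 'y'; at [3:9] match '222222', group 1 = '2'; at [9:14] match 'kkkkk', group 1 = 'k'; at [14:17] match '999', group 1 = '9'.
Because there's exactly one group, `findall` drops the full match and keeps group 1 from each hit.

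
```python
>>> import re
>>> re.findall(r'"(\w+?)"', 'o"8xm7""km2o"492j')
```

['8xm7', 'km2o']

Scanning left to right: at [1:7] match '"8xm7"', group 1 = '8xm7'; at [7:13] match '"km2o"', group 1 = 'km2o'.
One capturing group, so `findall` returns just the captured substring from each match — 2 in all.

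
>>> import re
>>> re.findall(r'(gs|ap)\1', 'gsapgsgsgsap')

`\1` is not a pattern — it's the concrete string captured by group 1, re-applied verbatim.
Matches: at [4:8] match 'gsgs', group 1 = 'gs'.
`findall` collects group 1 from the one match (1 total).

['gs']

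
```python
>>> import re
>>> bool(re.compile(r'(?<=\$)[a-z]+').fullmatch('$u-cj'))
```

False

`fullmatch` succeeds only if the pattern covers the string from start to end.
Here there's no way to consume every character, so the call returns None, and `bool(None)` is False.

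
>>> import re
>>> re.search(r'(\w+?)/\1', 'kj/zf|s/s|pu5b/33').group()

A backreference is literal: `\1` must see the identical characters the first group matched.
`re.search` tries every starting position until one works.
The match spans [6:9] → 's/s'.
Captured: group 1 = 's'.

's/s'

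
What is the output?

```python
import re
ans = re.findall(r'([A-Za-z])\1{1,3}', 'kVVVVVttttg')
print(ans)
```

['V', 't']

The backreference `\1` re-matches whatever the first group consumed, character for character.
Scanning left to right: at [1:5] match 'VVVV', group 1 = 'V'; at [6:10] match 'tttt', group 1 = 't'.
`findall` collects group 1 from each match (2 total).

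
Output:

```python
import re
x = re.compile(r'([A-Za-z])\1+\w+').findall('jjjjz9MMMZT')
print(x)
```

['j']

A backreference is literal: `\1` must see the identical characters the first group matched.
One capturing group, so `findall` returns just the captured substring from the one match — 1 in all.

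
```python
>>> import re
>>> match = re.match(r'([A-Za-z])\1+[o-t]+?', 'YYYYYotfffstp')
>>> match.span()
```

`\1` has to match the exact text group 1 already captured.
`re.match` won't scan ahead — the pattern has to work from the very first character.
The match spans [0:6] → 'YYYYYo'.
Captured: group 1 = 'Y'.

(0, 6)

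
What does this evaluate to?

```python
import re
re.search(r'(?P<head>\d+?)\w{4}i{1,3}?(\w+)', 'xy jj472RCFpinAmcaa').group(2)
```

'nAmcaa'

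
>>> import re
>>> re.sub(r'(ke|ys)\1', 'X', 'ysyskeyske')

A backreference is literal: `\1` must see the identical characters the first group matched.
Matches: at [0:4] → 'ysys'.
Every occurrence is swapped for 'X'.

'Xkeyske'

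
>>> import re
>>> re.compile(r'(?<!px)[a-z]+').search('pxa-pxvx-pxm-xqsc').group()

`(?!…)`/`(?<!…)` only lets a position through if the neighbouring text does NOT match; no characters are consumed.
`re.search` scans for the first position where the pattern succeeds.
The match spans [0:3] → 'pxa'.

'pxa'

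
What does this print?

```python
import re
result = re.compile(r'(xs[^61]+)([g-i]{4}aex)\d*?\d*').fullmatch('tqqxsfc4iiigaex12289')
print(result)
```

This matches the literal 'xs', then one or more of any character except [61] (captured); then exactly 4 of a character in [g-i], then the literal 'aex' (captured); then zero or more of a digit (lazy), then zero or more of a digit.
`re.fullmatch` requires the pattern to consume the entire string.
Here the string isn't matched end-to-end, so the call returns None.

None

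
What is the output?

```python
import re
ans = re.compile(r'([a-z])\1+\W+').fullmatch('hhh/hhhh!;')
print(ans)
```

None

`re.fullmatch` is like wrapping the pattern in `^…$` (in single-line mode).
Here the string isn't matched end-to-end, so the call returns None.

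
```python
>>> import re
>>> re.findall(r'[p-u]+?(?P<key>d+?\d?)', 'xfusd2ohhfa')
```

['d2']

This matches one or more of a character in [p-u] (lazy); then one or more of the literal 'd' (lazy), then optionally a digit (captured as 'key').
With a single group, `findall` returns only what that group captured — 1 item.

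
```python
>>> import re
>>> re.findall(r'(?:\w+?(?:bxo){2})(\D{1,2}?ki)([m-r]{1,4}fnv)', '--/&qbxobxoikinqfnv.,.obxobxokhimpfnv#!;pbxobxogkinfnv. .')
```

This matches one or more of a word character (lazy), then the literal 'bxo' repeated 2 times (non-capturing group); then 1 to 2 of a non-digit (lazy), then the literal 'ki' (captured); then 1 to 4 of a character in [m-r], then the literal 'fnv' (captured).
Scanning left to right: at [4:19] match 'qbxobxoikinqfnv', groups = ('iki', 'nqfnv'); at [40:54] match 'pbxobxogkinfnv', groups = ('gki', 'nfnv').
With 2 capturing groups, `findall` returns a 2-tuple per match.

[('iki', 'nqfnv'), ('gki', 'nfnv')]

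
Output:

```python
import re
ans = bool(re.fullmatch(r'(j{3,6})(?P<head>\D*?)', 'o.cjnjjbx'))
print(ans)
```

False

This matches 3 to 6 of a literal 'j' (captured); then zero or more of a non-digit (lazy) (captured as 'head').
For `fullmatch`, every character of the input must be accounted for by the pattern.
Here the string isn't matched end-to-end, so the call returns None, and `bool(None)` is False.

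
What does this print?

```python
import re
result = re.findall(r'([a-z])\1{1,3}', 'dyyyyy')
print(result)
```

['y']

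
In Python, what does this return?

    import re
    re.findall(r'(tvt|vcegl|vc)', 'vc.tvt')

['vc', 'tvt']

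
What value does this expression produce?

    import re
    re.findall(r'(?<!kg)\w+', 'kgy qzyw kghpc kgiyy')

['kgy', 'qzyw', 'kghpc', 'kgiyy']

The negative lookaround is zero-width — it rules out positions where the adjacent text would match, without consuming anything.
Walking the string: at [0:3] → 'kgy'; at [4:8] → 'qzyw'; at [9:14] → 'kghpc'; at [15:20] → 'kgiyy'.
No capturing groups, so `findall` returns the 4 full match strings.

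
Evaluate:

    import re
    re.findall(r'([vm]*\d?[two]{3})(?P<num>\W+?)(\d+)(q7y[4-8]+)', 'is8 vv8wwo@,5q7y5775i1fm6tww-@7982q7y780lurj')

The pattern matches zero or more of one of [vm], then optionally a digit, then exactly 3 of one of [two] (captured); then one or more of a non-word character (lazy) (captured as 'num'); then one or more of a digit (captured); then the literal 'q7y', then one or more of a character in [4-8] (captured).
Walking the string: at [4:20] match 'vv8wwo@,5q7y5775', groups = ('vv8wwo', '@,', '5', 'q7y5775'); at [23:39] match 'm6tww-@7982q7y78', groups = ('m6tww', '-@', '7982', 'q7y78').
Multiple groups make `findall` return tuples — one 4-tuple for each match.

[('vv8wwo', '@,', '5', 'q7y5775'), ('m6tww', '-@', '7982', 'q7y78')]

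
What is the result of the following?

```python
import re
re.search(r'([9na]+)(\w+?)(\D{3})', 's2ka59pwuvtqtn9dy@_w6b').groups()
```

The pattern matches one or more of one of [9na] (captured); then one or more of a word character (lazy) (captured); then exactly 3 of a non-digit (captured).
The `?` after the quantifier makes it lazy — it takes as little as possible before letting the rest of the pattern try.
Unlike `match`, `search` isn't anchored — it looks for the pattern anywhere in the string.
The match spans [3:9] → 'a59pwu'.
Captured: group 1 = 'a', group 2 = '59', group 3 = 'pwu'.

('a', '59', 'pwu')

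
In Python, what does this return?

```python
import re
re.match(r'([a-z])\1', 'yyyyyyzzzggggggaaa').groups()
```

The match spans [0:2] → 'yy'.
Captured: group 1 = 'y'.

('y',)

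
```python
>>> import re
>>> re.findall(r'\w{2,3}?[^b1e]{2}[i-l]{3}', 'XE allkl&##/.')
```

['XE allk']

Since nothing is captured, `findall` lists the 1 matched substring directly.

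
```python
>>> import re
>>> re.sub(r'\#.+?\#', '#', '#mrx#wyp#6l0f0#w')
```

'#wyp#w'

The `?` after the quantifier makes it lazy — it takes as little as possible before letting the rest of the pattern try.
`sub` substitutes '#' at each match site.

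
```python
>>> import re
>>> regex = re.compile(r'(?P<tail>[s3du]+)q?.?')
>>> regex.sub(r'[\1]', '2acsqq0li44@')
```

This matches one or more of one of [s3du] (captured as 'tail'); then optionally the literal 'q', then optionally any character.
Matches: at [3:6] → 'sqq'.
`\1` in the replacement pulls in group 1's text for each match.

'2ac[s]0li44@'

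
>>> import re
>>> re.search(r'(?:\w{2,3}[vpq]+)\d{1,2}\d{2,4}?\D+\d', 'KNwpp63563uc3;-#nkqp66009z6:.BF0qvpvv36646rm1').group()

'KNwpp63563uc3'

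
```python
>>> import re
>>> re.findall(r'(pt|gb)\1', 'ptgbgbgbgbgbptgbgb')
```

A backreference is literal: `\1` must see the identical characters the first group matched.
Because there's exactly one group, `findall` drops the full match and keeps group 1 from each hit.

['gb', 'gb', 'gb']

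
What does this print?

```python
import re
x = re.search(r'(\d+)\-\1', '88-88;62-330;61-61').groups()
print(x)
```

('88',)

The match spans [0:5] → '88-88'.
Captured: group 1 = '88'.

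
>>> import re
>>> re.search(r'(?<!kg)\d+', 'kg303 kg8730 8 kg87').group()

'03'

`(?!…)`/`(?<!…)` only lets a position through if the neighbouring text does NOT match; no characters are consumed.
The match spans [3:5] → '03'.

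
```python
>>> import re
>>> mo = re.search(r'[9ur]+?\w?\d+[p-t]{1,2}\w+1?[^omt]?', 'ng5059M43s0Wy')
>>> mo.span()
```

(5, 13)

This matches one or more of one of [9ur] (lazy), then optionally a word character; then one or more of a digit, then 1 to 2 of a character in [p-t]; then one or more of a word character, then optionally a literal '1', then optionally any character except [omt].
`re.search` tries every starting position until one works.
The match spans [5:13] → '9M43s0Wy'.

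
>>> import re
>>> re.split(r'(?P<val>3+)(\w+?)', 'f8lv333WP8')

['f8lv', '333', 'W', 'P8']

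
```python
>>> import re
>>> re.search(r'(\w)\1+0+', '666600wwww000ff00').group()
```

'666600'

`\1` is not a pattern — it's the concrete string captured by group 1, re-applied verbatim.
The match spans [0:6] → '666600'.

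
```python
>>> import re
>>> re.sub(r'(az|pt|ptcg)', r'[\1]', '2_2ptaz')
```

'2_2[pt][az]'

`\1` in the replacement pulls in group 1's text for each match.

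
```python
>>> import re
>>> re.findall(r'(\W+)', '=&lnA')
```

['=&']

Pattern: one or more of a non-word character (captured).
Scanning left to right: at [0:2] match '=&', group 1 = '=&'.
With a single group, `findall` returns only what that group captured — 1 item.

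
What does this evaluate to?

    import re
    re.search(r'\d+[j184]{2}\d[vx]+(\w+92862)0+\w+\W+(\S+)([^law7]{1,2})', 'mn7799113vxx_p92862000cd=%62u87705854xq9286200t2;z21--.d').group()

The pattern matches one or more of a digit; then exactly 2 of one of [j184], then a digit, then one or more of one of [vx]; then one or more of a word character, then the literal '928', then the literal '62' (captured); then one or more of a literal '0', then one or more of a word character, then one or more of a non-word character; then one or more of a non-whitespace character (captured); then 1 to 2 of any character except [law7] (captured).
Unlike `match`, `search` isn't anchored — it looks for the pattern anywhere in the string.
The match spans [2:56] → '7799113vxx_p92862000cd=%62u87705854xq9286200t2;z21--.d'.
Captured: group 1 = '_p92862', group 2 = '62u87705854xq9286200t2;z21--.', group 3 = 'd'.

'7799113vxx_p92862000cd=%62u87705854xq9286200t2;z21--.d'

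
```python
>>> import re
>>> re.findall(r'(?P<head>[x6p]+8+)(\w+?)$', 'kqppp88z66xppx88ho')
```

[('ppp88', 'z66xppx88ho')]

Pattern: one or more of one of [x6p], then one or more of the literal '8' (captured as 'head'); then one or more of a word character (lazy) (captured); then anchored at the end.
Matches: at [2:18] match 'ppp88z66xppx88ho', groups = ('ppp88', 'z66xppx88ho').
Multiple groups make `findall` return tuples — one 2-tuple for the one match.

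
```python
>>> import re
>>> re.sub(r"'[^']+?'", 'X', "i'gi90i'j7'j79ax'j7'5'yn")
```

'iXj7Xj7Xyn'

Each match is replaced by 'X'.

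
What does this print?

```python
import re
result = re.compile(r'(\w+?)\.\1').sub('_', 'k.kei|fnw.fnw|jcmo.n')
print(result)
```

After group 1 captures some text, `\1` only succeeds where that same text appears again.
Every occurrence is swapped for '_'.

_ei|_|jcmo.n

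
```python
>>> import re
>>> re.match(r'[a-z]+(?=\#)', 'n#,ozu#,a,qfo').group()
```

Because the assertion is zero-width, the text it checks is not consumed and won't appear in the result.
`match` is anchored at position 0; if the pattern doesn't fit there, it returns None.
The match spans [0:1] → 'n'.

'n'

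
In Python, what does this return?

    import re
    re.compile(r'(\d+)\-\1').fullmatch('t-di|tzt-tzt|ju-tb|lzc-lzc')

`re.fullmatch` is like wrapping the pattern in `^…$` (in single-line mode).
Here there's no way to consume every character, so the call returns None.

None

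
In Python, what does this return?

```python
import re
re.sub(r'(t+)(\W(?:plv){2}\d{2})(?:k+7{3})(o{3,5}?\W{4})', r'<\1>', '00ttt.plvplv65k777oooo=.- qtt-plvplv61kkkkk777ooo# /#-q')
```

'00<ttt>q<tt>-q'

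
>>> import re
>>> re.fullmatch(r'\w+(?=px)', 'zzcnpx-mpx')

`re.fullmatch` is like wrapping the pattern in `^…$` (in single-line mode).
Here there's no way to consume every character, so the call returns None.

None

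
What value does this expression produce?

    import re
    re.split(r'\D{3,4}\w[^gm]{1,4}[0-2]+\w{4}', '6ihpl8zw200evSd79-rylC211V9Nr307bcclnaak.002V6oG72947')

['6', '79', '307', '72947']

The string is cut at each match, leaving 4 pieces.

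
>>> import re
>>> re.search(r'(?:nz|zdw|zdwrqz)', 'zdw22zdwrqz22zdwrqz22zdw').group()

`re.search` tries every starting position until one works.
The match spans [0:3] → 'zdw'.

'zdw'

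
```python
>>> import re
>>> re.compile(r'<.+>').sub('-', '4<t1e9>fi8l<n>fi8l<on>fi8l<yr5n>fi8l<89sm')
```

Matches: at [1:32] → '<t1e9>fi8l<n>fi8l<on>fi8l<yr5n>'.
Every occurrence is swapped for '-'.

'4-fi8l<89sm'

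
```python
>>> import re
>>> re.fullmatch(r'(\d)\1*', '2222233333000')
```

None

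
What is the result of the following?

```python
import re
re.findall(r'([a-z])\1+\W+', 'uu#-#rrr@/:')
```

`\1` is not a pattern — it's the concrete string captured by group 1, re-applied verbatim.
Scanning left to right: at [0:5] match 'uu#-#', group 1 = 'u'; at [5:11] match 'rrr@/:', group 1 = 'r'.
With a single group, `findall` returns only what that group captured — 2 items.

['u', 'r']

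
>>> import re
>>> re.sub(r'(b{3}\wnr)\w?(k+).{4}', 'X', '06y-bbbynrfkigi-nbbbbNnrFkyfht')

Pattern: exactly 3 of a literal 'b', then a word character, then the literal 'nr' (captured); then optionally a word character; then one or more of a literal 'k' (captured); then exactly 4 of any character.
Matches: at [4:16] → 'bbbynrfkigi-'; at [18:30] → 'bbbNnrFkyfht'.
`sub` substitutes 'X' at each match site.

'06y-XnbX'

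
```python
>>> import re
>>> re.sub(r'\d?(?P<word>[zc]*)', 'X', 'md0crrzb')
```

Pattern: optionally a digit; then zero or more of one of [zc] (captured as 'word').
Matches: at [0:0] → ''; at [1:1] → ''; at [2:4] → '0c'; at [4:4] → ''; at [5:5] → ''; ….
Every occurrence is swapped for 'X'.

'XmXdXXrXrXXbX'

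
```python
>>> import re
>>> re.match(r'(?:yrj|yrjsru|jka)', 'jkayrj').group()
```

`re.match` only tries the pattern at the start of the string.
The match spans [0:3] → 'jka'.

'jka'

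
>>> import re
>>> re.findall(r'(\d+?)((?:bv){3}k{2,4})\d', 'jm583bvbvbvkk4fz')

This matches one or more of a digit (lazy) (captured); then the literal 'bv' repeated 3 times, then 2 to 4 of the literal 'k' (captured); then a digit.
2 groups means the one result is a tuple of 2 captured strings — 1 here.

[('583', 'bvbvbvkk')]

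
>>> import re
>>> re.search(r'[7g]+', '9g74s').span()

(1, 3)

This matches one or more of one of [7g].
`re.search` scans for the first position where the pattern succeeds.
The match spans [1:3] → 'g7'.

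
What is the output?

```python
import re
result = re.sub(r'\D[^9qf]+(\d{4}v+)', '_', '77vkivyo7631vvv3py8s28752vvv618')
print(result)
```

77_618

The pattern matches a non-digit; then one or more of any character except [9qf]; then exactly 4 of a digit, then one or more of the literal 'v' (captured).
Matches: at [2:28] → 'vkivyo7631vvv3py8s28752vvv'.
`sub` substitutes '_' at each match site.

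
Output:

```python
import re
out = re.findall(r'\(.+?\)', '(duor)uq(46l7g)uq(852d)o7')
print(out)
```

['(duor)', '(46l7g)', '(852d)']

A `+?`/`*?`/`{m,n}?` starts at its minimum and grows only as far as needed for what follows to match.
`findall` yields the raw match text (3 of them) because the pattern has no groups.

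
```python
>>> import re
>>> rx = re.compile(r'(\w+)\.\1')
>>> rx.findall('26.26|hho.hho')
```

['26', 'hho']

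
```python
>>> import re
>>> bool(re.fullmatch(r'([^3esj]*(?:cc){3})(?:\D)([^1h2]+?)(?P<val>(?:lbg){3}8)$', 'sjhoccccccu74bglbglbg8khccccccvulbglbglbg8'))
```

`re.fullmatch` requires the pattern to consume the entire string.
Here the string isn't matched end-to-end, so the call returns None, and `bool(None)` is False.

False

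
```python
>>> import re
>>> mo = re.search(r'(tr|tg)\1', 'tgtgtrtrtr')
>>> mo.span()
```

After group 1 captures some text, `\1` only succeeds where that same text appears again.
The match spans [0:4] → 'tgtg'.

(0, 4)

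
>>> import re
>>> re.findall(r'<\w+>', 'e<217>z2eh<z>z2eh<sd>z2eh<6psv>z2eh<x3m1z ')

['<217>', '<z>', '<sd>', '<6psv>']

With no groups in the pattern, `findall` gives back each whole match — 4 here.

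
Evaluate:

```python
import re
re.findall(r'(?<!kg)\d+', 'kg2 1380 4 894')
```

['1380', '4', '894']

Because the assertion is negative and zero-width, positions next to the forbidden text are skipped.
With no groups in the pattern, `findall` gives back each whole match — 3 here.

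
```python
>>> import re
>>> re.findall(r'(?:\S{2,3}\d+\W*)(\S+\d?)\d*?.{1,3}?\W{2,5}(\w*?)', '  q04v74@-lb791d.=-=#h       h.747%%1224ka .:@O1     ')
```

Because the quantifier is non-greedy, it stops expanding at the earliest point where the rest of the pattern can succeed.
With 2 capturing groups, `findall` returns a 2-tuple per match.

[('v74@-lb791d.=-=#h', ''), ('1224ka', '')]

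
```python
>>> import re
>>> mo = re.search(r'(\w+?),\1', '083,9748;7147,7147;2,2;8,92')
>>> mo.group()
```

'7147,7147'

`\1` is not a pattern — it's the concrete string captured by group 1, re-applied verbatim.
`re.search` scans for the first position where the pattern succeeds.
The match spans [9:18] → '7147,7147'.
Captured: group 1 = '7147'.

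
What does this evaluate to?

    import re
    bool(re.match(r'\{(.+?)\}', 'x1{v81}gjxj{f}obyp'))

`re.match` only tries the pattern at the start of the string.
Here the pattern fails at index 0, so the call returns None, and `bool(None)` is False.

False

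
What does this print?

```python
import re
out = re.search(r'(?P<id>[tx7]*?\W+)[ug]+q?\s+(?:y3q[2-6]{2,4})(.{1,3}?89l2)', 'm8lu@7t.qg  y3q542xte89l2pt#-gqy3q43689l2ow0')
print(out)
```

None

This matches zero or more of one of [tx7] (lazy), then one or more of a non-word character (captured as 'id'); then one or more of one of [ug], then optionally a literal 'q'; then one or more of whitespace; then the literal 'y3q', then 2 to 4 of a character in [2-6] (non-capturing group); then 1 to 3 of any character (lazy), then the literal '89', then the literal 'l2' (captured).
`re.search` tries every starting position until one works.
Here nothing in the string fits, so the call returns None.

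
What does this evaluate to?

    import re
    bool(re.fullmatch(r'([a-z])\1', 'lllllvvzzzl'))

False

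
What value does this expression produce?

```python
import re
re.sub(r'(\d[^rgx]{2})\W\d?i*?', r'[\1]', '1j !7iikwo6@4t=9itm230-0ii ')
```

This matches a digit, then exactly 2 of any character except [rgx] (captured); then a non-word character, then optionally a digit, then zero or more of a literal 'i' (lazy).
A non-greedy quantifier consumes as few characters as it can — just enough that the remainder of the pattern still matches from where it stops; whatever follows it matches normally.
Matches: at [0:5] → '1j !7'; at [19:24] → '230-0'.
`\1` in the replacement pulls in group 1's text for each match.

'[1j ]iikwo6@4t=9itm[230]ii '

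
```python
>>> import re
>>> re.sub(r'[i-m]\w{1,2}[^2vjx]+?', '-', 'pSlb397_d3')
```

'pS-7_d3'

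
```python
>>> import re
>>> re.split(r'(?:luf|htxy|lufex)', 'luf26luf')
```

['', '26', '']

Each match becomes a cut point; 3 segments remain.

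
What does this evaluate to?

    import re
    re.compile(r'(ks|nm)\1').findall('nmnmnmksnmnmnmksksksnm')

The backreference `\1` re-matches whatever the first group consumed, character for character.
Walking the string: at [0:4] match 'nmnm', group 1 = 'nm'; at [8:12] match 'nmnm', group 1 = 'nm'; at [14:18] match 'ksks', group 1 = 'ks'.
One capturing group, so `findall` returns just the captured substring from each match — 3 in all.

['nm', 'nm', 'ks']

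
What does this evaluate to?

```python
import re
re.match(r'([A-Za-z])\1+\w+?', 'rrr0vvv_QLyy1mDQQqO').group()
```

'rrr0'

The backreference `\1` re-matches whatever the first group consumed, character for character.
`match` is anchored at position 0; if the pattern doesn't fit there, it returns None.
The match spans [0:4] → 'rrr0'.
Captured: group 1 = 'r'.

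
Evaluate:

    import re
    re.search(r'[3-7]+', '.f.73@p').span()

The pattern matches one or more of a character in [3-7].
The match spans [3:5] → '73'.

(3, 5)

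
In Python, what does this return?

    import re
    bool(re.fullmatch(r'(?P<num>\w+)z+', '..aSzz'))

This matches one or more of a word character (captured as 'num'); then one or more of a literal 'z'.
`fullmatch` succeeds only if the pattern covers the string from start to end.
Here the pattern can't cover the whole string, so the call returns None, and `bool(None)` is False.

False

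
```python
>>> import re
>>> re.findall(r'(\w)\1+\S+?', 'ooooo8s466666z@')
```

`\1` has to match the exact text group 1 already captured.
Matches: at [0:6] match 'ooooo8', group 1 = 'o'; at [8:14] match '66666z', group 1 = '6'.
With a single group, `findall` returns only what that group captured — 2 items.

['o', '6']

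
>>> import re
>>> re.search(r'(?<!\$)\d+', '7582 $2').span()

(0, 4)

`(?!…)`/`(?<!…)` only lets a position through if the neighbouring text does NOT match; no characters are consumed.
Unlike `match`, `search` isn't anchored — it looks for the pattern anywhere in the string.
The match spans [0:4] → '7582'.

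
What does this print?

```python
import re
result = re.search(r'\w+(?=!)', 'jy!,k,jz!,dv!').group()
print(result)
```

Lookahead/lookbehind check context without consuming it, so the matched span excludes the asserted characters.
Unlike `match`, `search` isn't anchored — it looks for the pattern anywhere in the string.
The match spans [0:2] → 'jy'.

jy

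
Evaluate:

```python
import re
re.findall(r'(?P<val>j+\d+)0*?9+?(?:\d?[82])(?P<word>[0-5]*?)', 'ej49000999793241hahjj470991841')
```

[('j490009997', ''), ('jj4709', '')]

The pattern matches one or more of a literal 'j', then one or more of a digit (captured as 'val'); then zero or more of a literal '0' (lazy), then one or more of a literal '9' (lazy); then optionally a digit, then one of [82] (non-capturing group); then zero or more of a character in [0-5] (lazy) (captured as 'word').
Because the quantifier is non-greedy, it stops expanding at the earliest point where the rest of the pattern can succeed.
Scanning left to right: at [1:14] match 'j490009997932', groups = ('j490009997', ''); at [19:28] match 'jj4709918', groups = ('jj4709', '').
`findall` packs the 2 group values into a tuple for every match.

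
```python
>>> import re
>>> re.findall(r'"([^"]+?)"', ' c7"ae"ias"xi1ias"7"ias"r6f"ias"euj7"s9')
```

`findall` collects group 1 from each match (4 total).

['ae', 'xi1ias', 'ias', 'ias']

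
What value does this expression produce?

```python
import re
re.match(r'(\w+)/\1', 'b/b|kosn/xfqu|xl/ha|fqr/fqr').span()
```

(0, 3)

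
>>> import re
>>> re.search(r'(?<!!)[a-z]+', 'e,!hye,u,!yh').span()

`(?!…)`/`(?<!…)` only lets a position through if the neighbouring text does NOT match; no characters are consumed.
`search` walks the string left to right and returns the first match it finds.
The match spans [0:1] → 'e'.

(0, 1)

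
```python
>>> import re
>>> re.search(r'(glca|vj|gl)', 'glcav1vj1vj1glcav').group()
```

Alternation isn't longest-match — the leftmost alternative that fits at this position is chosen.
`re.search` tries every starting position until one works.
The match spans [0:4] → 'glca'.
Captured: group 1 = 'glca'.

'glca'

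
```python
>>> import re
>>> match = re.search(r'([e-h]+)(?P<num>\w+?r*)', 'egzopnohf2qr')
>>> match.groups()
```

The pattern matches one or more of a character in [e-h] (captured); then one or more of a word character (lazy), then zero or more of a literal 'r' (captured as 'num').
Lazy quantifiers expand one character at a time until the remainder of the pattern can match.
`search` walks the string left to right and returns the first match it finds.
The match spans [0:3] → 'egz'.
Captured: group 1 = 'eg', group 2 = 'z'.

('eg', 'z')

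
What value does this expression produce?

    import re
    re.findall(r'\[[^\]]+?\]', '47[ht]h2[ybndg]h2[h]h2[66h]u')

['[ht]', '[ybndg]', '[h]', '[66h]']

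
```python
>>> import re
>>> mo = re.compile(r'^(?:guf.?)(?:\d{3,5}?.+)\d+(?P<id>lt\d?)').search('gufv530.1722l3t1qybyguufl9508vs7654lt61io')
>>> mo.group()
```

'gufv530.1722l3t1qybyguufl9508vs7654lt6'

This matches anchored at the start of the string; then the literal 'guf', then optionally any character (non-capturing group); then 3 to 5 of a digit (lazy), then one or more of any character (non-capturing group); then one or more of a digit; then the literal 'lt', then optionally a digit (captured as 'id').
`search` walks the string left to right and returns the first match it finds.
The match spans [0:38] → 'gufv530.1722l3t1qybyguufl9508vs7654lt6'.
Captured: group 1 = 'lt6'.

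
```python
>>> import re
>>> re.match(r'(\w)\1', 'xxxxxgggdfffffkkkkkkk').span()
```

`\1` has to match the exact text group 1 already captured.
`match` is anchored at position 0; if the pattern doesn't fit there, it returns None.
The match spans [0:2] → 'xx'.
Captured: group 1 = 'x'.

(0, 2)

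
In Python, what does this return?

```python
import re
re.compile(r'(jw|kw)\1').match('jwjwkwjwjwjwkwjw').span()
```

(0, 4)

After group 1 captures some text, `\1` only succeeds where that same text appears again.
`re.match` won't scan ahead — the pattern has to work from the very first character.
The match spans [0:4] → 'jwjw'.
Captured: group 1 = 'jw'.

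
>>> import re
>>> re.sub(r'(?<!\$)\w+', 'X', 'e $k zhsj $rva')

Because the assertion is negative and zero-width, positions next to the forbidden text are skipped.
`sub` substitutes 'X' at each match site.

'X $k X $rX'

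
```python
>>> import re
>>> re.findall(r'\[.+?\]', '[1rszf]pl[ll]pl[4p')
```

['[1rszf]', '[ll]']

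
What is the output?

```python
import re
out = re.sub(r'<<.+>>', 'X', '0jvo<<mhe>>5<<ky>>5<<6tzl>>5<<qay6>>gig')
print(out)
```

0jvoXgig

Each match is replaced by 'X'.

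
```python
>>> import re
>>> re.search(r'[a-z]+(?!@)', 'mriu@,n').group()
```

A negative assertion filters positions out without eating any characters.
`re.search` tries every starting position until one works.
The match spans [0:3] → 'mri'.

'mri'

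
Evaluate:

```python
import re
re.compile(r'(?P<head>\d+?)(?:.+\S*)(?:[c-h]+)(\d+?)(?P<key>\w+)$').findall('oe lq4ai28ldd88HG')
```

[('4', '8', '8HG')]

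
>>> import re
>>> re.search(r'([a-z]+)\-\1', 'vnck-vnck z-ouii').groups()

('vnck',)

`\1` is not a pattern — it's the concrete string captured by group 1, re-applied verbatim.
`re.search` scans for the first position where the pattern succeeds.
The match spans [0:9] → 'vnck-vnck'.
Captured: group 1 = 'vnck'.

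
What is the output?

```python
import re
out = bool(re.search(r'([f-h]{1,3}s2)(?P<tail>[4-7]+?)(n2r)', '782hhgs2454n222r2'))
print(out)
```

False

Here nothing in the string fits, so the call returns None, and `bool(None)` is False.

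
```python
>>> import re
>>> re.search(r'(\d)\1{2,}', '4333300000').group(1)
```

`\1` is not a pattern — it's the concrete string captured by group 1, re-applied verbatim.
`re.search` tries every starting position until one works.
The match spans [1:5] → '3333'.
Captured: group 1 = '3'.

'3'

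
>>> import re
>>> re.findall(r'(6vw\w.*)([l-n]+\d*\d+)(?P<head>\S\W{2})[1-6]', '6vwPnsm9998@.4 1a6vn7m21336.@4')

This matches the literal '6vw', then a word character, then zero or more of any character (captured); then one or more of a character in [l-n], then zero or more of a digit, then one or more of a digit (captured); then a non-whitespace character, then exactly 2 of a non-word character (captured as 'head'); then a character in [1-6].
Walking the string: at [0:30] match '6vwPnsm9998@.4 1a6vn7m21336.@4', groups = ('6vwPnsm9998@.4 1a6vn7', 'm2133', '6.@').
Multiple groups make `findall` return tuples — one 3-tuple for the one match.

[('6vwPnsm9998@.4 1a6vn7', 'm2133', '6.@')]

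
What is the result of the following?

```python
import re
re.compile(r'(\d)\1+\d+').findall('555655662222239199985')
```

`\1` is not a pattern — it's the concrete string captured by group 1, re-applied verbatim.
Because there's exactly one group, `findall` drops the full match and keeps group 1 from the one hit.

['5']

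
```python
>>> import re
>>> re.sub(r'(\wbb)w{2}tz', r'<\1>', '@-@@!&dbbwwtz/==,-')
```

The pattern matches a word character, then the literal 'bb' (captured); then exactly 2 of the literal 'w', then the literal 'tz'.
Matches: at [6:13] → 'dbbwwtz'.
The replacement refers to a captured group, so each match is rewritten using its own captured text.

'@-@@!&<dbb>/==,-'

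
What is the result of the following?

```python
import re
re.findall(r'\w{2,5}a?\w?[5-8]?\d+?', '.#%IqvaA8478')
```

The pattern matches 2 to 5 of a word character, then optionally a literal 'a'; then optionally a word character, then optionally a character in [5-8]; then one or more of a digit (lazy).
Scanning left to right: at [3:10] → 'IqvaA84'.
`findall` yields the raw match text (1 of them) because the pattern has no groups.

['IqvaA84']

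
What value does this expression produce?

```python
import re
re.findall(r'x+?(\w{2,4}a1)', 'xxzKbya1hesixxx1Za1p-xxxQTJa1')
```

The pattern matches one or more of a literal 'x' (lazy); then 2 to 4 of a word character, then the literal 'a1' (captured).
With the lazy modifier that quantifier settles for the fewest repetitions that let the rest of the pattern succeed (the atoms after it are unaffected and can still be greedy).
Scanning left to right: at [0:8] match 'xxzKbya1', group 1 = 'zKbya1'; at [12:19] match 'xxx1Za1', group 1 = 'xx1Za1'; at [21:29] match 'xxxQTJa1', group 1 = 'xQTJa1'.
One capturing group, so `findall` returns just the captured substring from each match — 3 in all.

['zKbya1', 'xx1Za1', 'xQTJa1']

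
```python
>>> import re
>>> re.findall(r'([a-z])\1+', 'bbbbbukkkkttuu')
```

['b', 'k', 't', 'u']

A backreference is literal: `\1` must see the identical characters the first group matched.
Matches: at [0:5] match 'bbbbb', group 1 = 'b'; at [6:10] match 'kkkk', group 1 = 'k'; at [10:12] match 'tt', group 1 = 't'; at [12:14] match 'uu', group 1 = 'u'.
With a single group, `findall` returns only what that group captured — 4 items.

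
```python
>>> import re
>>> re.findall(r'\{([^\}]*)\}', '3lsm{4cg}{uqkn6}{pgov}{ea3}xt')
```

['4cg', 'uqkn6', 'pgov', 'ea3']

Because there's exactly one group, `findall` drops the full match and keeps group 1 from each hit.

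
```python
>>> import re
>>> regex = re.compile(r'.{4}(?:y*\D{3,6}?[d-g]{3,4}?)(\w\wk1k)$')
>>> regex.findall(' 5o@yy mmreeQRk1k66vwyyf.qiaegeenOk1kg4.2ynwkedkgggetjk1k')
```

['tjk1k']

This matches exactly 4 of any character; then zero or more of the literal 'y', then 3 to 6 of a non-digit (lazy), then 3 to 4 of a character in [d-g] (lazy) (non-capturing group); then a word character, then a word character, then the literal 'k1k' (captured); then anchored at the end.
With a single group, `findall` returns only what that group captured — 1 item.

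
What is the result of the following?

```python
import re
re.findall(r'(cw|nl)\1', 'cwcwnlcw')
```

['cw']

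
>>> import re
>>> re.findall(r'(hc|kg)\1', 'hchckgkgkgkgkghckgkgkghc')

['hc', 'kg', 'kg', 'kg']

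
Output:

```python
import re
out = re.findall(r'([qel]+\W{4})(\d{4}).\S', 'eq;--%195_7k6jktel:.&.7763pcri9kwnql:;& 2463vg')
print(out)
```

The pattern matches one or more of one of [qel], then exactly 4 of a non-word character (captured); then exactly 4 of a digit (captured); then any character, then a non-whitespace character.
Walking the string: at [16:28] match 'el:.&.7763pc', groups = ('el:.&.', '7763'); at [34:46] match 'ql:;& 2463vg', groups = ('ql:;& ', '2463').
Multiple groups make `findall` return tuples — one 2-tuple for each match.

[('el:.&.', '7763'), ('ql:;& ', '2463')]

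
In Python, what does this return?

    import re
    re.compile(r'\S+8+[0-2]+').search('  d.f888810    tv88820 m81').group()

'd.f888810'

Pattern: one or more of a non-whitespace character, then one or more of a literal '8'; then one or more of a character in [0-2].
`re.search` scans for the first position where the pattern succeeds.
The match spans [2:11] → 'd.f888810'.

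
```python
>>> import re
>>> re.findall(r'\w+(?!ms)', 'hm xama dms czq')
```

['hm', 'xama', 'dms', 'czq']

`(?!…)`/`(?<!…)` only lets a position through if the neighbouring text does NOT match; no characters are consumed.
Since nothing is captured, `findall` lists the 4 matched substrings directly.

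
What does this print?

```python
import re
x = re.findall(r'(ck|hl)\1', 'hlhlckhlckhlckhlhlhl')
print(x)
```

['hl', 'hl']

The backreference `\1` re-matches whatever the first group consumed, character for character.
Scanning left to right: at [0:4] match 'hlhl', group 1 = 'hl'; at [14:18] match 'hlhl', group 1 = 'hl'.
One capturing group, so `findall` returns just the captured substring from each match — 2 in all.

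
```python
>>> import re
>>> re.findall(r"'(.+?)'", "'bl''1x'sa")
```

Lazy quantifiers expand one character at a time until the remainder of the pattern can match.
Because there's exactly one group, `findall` drops the full match and keeps group 1 from each hit.

['bl', '1x']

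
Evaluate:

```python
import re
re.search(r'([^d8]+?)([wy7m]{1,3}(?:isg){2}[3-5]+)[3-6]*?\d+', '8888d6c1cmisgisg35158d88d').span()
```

(5, 21)

Pattern: one or more of any character except [d8] (lazy) (captured); then 1 to 3 of one of [wy7m], then the literal 'isg' repeated 2 times, then one or more of a character in [3-5] (captured); then zero or more of a character in [3-6] (lazy), then one or more of a digit.
Unlike `match`, `search` isn't anchored — it looks for the pattern anywhere in the string.
The match spans [5:21] → '6c1cmisgisg35158'.
Captured: group 1 = '6c1c', group 2 = 'misgisg35'.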